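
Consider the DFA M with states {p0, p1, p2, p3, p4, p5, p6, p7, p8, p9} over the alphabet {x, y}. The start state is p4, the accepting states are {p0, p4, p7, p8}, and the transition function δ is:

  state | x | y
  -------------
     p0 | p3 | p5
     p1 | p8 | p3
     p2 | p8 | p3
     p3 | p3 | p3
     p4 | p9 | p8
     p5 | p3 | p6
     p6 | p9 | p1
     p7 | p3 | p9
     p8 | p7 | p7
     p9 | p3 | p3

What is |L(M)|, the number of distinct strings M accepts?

4

The useful subgraph on states {p4, p7, p8} is acyclic, so L(M) is finite; the longest accepting path visits 3 useful states, giving maximum string length 2.
Counting accepting paths from p4 by length: 1 of length 0, 1 of length 1, 2 of length 2. Total 4.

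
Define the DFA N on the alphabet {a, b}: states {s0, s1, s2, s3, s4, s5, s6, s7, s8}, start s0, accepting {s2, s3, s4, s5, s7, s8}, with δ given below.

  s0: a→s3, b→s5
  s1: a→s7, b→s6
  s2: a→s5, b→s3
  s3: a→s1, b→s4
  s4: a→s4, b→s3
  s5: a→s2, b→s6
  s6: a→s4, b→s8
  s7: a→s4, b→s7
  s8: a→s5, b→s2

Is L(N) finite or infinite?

State s3 is reachable from the start and can reach an accepting state, and it lies on the cycle s3 → s1 → s6 → s8 → s2 → s3.
Traversing that cycle any number of times yields accepted strings of unbounded length, so the language is infinite.

infinite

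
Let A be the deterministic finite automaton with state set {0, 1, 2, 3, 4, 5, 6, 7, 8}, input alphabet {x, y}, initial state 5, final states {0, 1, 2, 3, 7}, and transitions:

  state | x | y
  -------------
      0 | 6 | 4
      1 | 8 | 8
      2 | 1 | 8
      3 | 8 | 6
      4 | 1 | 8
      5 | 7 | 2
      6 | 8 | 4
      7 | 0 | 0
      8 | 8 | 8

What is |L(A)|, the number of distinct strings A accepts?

9

The useful subgraph on states {0, 1, 2, 4, 5, 6, 7} is acyclic, so L(A) is finite; the longest accepting path visits 6 useful states, giving maximum string length 5.
Counting accepting paths from 5 by length: 2 of length 1, 3 of length 2, 2 of length 4, 2 of length 5. Total 9.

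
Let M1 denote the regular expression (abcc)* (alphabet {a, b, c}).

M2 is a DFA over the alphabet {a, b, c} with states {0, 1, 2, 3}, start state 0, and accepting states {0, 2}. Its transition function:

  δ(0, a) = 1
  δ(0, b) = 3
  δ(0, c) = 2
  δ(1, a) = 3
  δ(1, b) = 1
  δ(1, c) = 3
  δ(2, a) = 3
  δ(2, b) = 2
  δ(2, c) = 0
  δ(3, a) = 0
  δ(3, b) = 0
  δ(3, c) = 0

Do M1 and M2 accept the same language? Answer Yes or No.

The string c is accepted by M2 but rejected by M1.
So L(M1) ≠ L(M2).

No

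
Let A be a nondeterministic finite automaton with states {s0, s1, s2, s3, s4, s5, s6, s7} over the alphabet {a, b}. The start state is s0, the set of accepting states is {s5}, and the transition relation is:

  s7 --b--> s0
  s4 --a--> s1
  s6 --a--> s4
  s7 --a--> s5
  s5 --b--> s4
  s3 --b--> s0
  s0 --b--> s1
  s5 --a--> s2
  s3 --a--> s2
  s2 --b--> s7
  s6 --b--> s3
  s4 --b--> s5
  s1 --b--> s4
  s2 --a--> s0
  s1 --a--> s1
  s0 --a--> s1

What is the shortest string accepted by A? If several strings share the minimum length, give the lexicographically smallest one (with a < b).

A breadth-first search from s0 reaches an accepting state first via the path s0 → s1 → s4 → s5 on input abb.
No string of length < 3 is accepted (BFS exhausts all shorter strings without reaching an accepting state), and abb is the lexicographically least accepting string of length 3.

abb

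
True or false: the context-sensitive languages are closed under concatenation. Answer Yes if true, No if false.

Yes

With disjoint nonterminals (and terminals first replaced by fresh nonterminal copies so contexts cannot straddle the boundary), S → S₁S₂ added to two noncontracting grammars is noncontracting and generates L₁L₂; equivalently an LBA guesses the split point and checks each part in place.
So the context-sensitive languages are closed under concatenation.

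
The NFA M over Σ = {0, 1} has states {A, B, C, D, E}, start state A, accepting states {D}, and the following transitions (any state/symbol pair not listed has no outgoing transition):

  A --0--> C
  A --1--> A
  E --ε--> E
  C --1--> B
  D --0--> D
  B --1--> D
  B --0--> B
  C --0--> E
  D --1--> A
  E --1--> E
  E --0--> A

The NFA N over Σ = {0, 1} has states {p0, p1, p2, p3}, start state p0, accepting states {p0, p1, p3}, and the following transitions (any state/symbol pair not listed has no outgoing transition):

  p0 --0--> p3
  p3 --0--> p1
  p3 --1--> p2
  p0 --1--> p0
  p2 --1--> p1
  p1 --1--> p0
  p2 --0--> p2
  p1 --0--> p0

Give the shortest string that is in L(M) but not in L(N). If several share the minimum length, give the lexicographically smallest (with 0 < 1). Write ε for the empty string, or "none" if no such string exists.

00100101

The string 00100101 is accepted by M but not by N.
No shorter string lies in the difference, and 00100101 is the lexicographically first length-8 string in L(M) \ L(N).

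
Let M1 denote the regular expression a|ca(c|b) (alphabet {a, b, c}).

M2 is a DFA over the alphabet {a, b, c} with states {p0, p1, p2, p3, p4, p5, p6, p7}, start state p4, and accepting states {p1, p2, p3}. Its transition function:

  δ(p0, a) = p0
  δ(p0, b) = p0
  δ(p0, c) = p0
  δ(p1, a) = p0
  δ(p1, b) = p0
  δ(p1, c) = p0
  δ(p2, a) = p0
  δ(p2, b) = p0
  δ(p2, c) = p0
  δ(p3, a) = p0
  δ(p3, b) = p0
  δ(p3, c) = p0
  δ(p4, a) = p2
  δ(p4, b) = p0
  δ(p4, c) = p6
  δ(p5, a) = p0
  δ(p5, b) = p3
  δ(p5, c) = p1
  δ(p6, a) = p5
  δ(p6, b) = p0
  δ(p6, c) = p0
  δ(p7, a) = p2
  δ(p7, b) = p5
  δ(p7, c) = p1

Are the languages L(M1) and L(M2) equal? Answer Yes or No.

Yes

Converting the expression M1 to a DFA (subset construction, then merging equivalent states) gives the minimal DFA with states {r0, r1, r2, r3, r4}, start state r0, accepting states {r1} and transitions r0: a→r1, b→r2, c→r3; r1: a→r2, b→r2, c→r2; r2: a→r2, b→r2, c→r2; r3: a→r4, b→r2, c→r2; r4: a→r2, b→r1, c→r1.
Exploring the product automaton M1 × M2 from the start pair (r0, p4), following both machines on each input symbol, reaches 7 state pairs: (r0, p4), (r1, p2), (r2, p0), (r3, p6), (r4, p5), (r1, p3), (r1, p1).
M1 accepts in {r1} and M2 accepts in {p1, p2, p3}. In every reachable pair the two components are either both accepting — (r1, p2), (r1, p3), (r1, p1) — or both non-accepting, so no string is accepted by exactly one of the machines: L(M1) \ L(M2) and L(M2) \ L(M1) are both empty.
Hence every string is accepted by M1 iff it is accepted by M2, and the two languages coincide.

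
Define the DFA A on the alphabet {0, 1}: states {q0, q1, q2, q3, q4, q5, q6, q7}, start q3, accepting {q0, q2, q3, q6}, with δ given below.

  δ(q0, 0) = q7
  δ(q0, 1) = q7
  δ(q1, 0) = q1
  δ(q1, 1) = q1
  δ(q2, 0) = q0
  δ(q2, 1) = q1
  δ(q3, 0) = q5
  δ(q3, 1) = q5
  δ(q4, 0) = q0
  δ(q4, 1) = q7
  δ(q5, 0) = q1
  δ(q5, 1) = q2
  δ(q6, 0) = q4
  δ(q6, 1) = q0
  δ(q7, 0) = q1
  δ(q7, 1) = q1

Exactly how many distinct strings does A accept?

5

The useful subgraph on states {q0, q2, q3, q5} is acyclic, so L(A) is finite; the longest accepting path visits 4 useful states, giving maximum string length 3.
Counting accepting paths from q3 by length: 1 of length 0, 2 of length 2, 2 of length 3. Total 5.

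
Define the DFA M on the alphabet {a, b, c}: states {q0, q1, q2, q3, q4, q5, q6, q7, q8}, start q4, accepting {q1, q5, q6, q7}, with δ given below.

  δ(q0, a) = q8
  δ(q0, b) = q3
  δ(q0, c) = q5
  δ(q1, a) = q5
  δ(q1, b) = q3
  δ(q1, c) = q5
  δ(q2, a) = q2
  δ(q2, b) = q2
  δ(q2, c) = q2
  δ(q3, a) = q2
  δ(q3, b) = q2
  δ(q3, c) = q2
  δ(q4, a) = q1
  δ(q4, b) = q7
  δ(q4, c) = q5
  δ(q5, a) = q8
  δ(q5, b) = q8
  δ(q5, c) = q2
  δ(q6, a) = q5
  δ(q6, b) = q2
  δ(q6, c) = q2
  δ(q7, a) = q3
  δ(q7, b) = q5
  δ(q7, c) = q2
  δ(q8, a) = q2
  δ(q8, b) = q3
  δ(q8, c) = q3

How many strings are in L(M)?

6

The useful subgraph on states {q1, q4, q5, q7} is acyclic, so L(M) is finite; the longest accepting path visits 3 useful states, giving maximum string length 2.
Counting accepting paths from q4 by length: 3 of length 1, 3 of length 2. Total 6.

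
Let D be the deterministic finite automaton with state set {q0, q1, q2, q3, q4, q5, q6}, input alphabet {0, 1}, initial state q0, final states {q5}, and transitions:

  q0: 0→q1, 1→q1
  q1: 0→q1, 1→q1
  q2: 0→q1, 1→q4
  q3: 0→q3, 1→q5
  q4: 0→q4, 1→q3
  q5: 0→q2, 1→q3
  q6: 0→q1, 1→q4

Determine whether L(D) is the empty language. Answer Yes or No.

The states reachable from the start state are {q0, q1}.
None of the accepting states {q5} is reachable, so no string is accepted and L(D) = ∅.

Yes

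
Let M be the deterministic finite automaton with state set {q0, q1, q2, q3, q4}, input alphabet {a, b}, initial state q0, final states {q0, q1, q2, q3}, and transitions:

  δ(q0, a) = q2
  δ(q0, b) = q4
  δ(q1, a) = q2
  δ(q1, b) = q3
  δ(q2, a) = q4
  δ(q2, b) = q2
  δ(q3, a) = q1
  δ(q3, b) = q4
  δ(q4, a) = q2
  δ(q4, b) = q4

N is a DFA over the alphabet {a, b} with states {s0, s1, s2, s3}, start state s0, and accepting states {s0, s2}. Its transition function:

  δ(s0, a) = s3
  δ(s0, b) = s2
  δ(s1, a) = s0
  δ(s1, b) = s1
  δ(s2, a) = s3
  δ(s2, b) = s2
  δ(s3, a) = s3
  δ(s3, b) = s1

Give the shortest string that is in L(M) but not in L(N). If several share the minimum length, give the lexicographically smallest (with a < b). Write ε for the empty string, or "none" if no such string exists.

The string a is accepted by M but not by N.
No shorter string lies in the difference, and a is the lexicographically first length-1 string in L(M) \ L(N).

a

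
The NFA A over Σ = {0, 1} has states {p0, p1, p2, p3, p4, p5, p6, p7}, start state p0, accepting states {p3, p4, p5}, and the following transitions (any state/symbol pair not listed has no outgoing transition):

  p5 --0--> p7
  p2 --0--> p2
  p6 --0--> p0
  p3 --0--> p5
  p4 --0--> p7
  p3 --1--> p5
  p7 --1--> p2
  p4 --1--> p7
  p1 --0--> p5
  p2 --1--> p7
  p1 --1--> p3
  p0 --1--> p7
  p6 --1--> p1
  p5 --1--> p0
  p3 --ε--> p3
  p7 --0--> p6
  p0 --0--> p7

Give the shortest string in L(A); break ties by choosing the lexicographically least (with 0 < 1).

0010

A breadth-first search from p0 reaches an accepting state first via the path p0 → p7 → p6 → p1 → p5 on input 0010.
No string of length < 4 is accepted (BFS exhausts all shorter strings without reaching an accepting state), and 0010 is the lexicographically least accepting string of length 4.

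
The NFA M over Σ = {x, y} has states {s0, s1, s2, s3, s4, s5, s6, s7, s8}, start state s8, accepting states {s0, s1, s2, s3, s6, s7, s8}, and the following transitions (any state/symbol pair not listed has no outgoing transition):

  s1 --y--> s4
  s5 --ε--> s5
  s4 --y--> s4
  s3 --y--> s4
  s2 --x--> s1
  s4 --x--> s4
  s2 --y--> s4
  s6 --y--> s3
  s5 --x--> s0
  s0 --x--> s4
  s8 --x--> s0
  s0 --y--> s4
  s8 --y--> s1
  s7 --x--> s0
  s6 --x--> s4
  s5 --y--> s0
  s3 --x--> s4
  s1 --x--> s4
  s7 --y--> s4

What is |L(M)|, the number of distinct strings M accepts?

3

The useful subgraph on states {s0, s1, s8} is acyclic, so L(M) is finite; the longest accepting path visits 2 useful states, giving maximum string length 1.
Counting accepting paths from s8 by length: 1 of length 0, 2 of length 1. Total 3.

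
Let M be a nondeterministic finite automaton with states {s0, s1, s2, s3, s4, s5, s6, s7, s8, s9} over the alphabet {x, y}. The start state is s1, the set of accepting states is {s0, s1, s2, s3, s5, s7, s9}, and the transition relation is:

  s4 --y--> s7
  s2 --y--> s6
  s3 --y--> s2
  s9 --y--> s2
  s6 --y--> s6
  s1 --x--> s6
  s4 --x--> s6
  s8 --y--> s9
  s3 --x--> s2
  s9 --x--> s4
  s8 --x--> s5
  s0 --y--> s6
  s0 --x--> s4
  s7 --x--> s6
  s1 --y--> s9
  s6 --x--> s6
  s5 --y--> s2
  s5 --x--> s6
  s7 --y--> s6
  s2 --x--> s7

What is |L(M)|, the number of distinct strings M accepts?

The useful subgraph on states {s1, s2, s4, s7, s9} is acyclic, so L(M) is finite; the longest accepting path visits 4 useful states, giving maximum string length 3.
Counting accepting paths from s1 by length: 1 of length 0, 1 of length 1, 1 of length 2, 2 of length 3. Total 5.

5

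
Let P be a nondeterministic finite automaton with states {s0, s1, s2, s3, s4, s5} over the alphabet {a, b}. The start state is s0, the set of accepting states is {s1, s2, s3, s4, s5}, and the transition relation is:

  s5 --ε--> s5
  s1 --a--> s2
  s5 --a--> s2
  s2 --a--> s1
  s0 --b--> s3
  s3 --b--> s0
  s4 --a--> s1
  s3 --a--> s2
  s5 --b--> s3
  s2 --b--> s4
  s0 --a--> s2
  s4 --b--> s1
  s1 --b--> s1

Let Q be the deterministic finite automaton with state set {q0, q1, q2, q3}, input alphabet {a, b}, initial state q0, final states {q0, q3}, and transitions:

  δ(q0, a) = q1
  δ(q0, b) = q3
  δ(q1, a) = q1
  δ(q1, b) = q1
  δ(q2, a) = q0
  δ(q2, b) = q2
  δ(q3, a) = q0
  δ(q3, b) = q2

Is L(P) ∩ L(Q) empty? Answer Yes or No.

No

The string b is accepted by both P and Q.
Hence L(P) ∩ L(Q) ≠ ∅.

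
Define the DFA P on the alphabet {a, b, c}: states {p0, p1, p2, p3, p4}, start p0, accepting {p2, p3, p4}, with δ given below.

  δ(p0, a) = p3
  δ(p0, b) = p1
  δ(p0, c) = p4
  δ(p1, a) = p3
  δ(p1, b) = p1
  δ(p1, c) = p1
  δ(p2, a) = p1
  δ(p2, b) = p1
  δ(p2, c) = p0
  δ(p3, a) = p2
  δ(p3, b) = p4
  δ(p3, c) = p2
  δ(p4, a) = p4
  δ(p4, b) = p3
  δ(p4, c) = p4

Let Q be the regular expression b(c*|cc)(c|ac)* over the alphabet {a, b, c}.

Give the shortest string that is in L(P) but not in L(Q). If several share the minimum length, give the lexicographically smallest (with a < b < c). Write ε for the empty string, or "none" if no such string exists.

The string a is accepted by P but not by Q.
No shorter string lies in the difference, and a is the lexicographically first length-1 string in L(P) \ L(Q).

a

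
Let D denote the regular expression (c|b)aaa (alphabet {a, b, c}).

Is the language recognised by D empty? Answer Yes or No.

The string baaa matches the expression, so it belongs to L(D).
Since L(D) contains at least one string, it is not empty.

No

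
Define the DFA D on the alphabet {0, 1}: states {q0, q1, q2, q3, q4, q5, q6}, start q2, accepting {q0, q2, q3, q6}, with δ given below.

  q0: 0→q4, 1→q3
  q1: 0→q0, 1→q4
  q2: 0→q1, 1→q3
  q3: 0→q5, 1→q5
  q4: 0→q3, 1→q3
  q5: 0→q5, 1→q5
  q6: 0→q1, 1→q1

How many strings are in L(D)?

8

The useful subgraph on states {q0, q1, q2, q3, q4} is acyclic, so L(D) is finite; the longest accepting path visits 5 useful states, giving maximum string length 4.
Counting accepting paths from q2 by length: 1 of length 0, 1 of length 1, 1 of length 2, 3 of length 3, 2 of length 4. Total 8.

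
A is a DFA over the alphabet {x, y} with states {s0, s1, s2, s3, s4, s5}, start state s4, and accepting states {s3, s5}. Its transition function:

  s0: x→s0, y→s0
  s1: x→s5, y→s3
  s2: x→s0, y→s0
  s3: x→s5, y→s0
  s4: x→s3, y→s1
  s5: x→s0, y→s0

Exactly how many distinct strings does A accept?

5

The useful subgraph on states {s1, s3, s4, s5} is acyclic, so L(A) is finite; the longest accepting path visits 4 useful states, giving maximum string length 3.
Counting accepting paths from s4 by length: 1 of length 1, 3 of length 2, 1 of length 3. Total 5.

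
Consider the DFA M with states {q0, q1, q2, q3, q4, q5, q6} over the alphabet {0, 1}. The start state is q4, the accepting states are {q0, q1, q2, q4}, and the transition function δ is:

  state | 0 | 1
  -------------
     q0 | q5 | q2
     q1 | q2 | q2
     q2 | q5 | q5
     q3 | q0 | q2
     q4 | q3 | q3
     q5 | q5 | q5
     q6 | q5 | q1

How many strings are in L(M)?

The useful subgraph on states {q0, q2, q3, q4} is acyclic, so L(M) is finite; the longest accepting path visits 4 useful states, giving maximum string length 3.
Counting accepting paths from q4 by length: 1 of length 0, 4 of length 2, 2 of length 3. Total 7.

7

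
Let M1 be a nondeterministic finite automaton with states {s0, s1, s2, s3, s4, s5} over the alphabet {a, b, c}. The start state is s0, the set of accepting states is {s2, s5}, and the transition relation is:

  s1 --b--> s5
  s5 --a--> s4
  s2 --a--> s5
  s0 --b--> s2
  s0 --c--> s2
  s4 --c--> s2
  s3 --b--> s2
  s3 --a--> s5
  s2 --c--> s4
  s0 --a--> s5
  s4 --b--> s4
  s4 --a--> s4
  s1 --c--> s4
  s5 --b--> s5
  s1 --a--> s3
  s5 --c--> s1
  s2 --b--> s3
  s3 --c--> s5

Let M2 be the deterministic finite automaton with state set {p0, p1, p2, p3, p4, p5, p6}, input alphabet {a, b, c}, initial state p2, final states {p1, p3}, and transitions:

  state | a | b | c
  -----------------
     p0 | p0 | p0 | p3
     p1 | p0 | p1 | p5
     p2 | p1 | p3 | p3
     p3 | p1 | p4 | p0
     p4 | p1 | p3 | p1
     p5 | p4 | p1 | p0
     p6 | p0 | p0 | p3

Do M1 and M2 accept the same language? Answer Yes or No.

Yes

Exploring the product automaton M1 × M2 from the start pair (s0, p2), following both machines on each input symbol, reaches 6 state pairs: (s0, p2), (s5, p1), (s2, p3), (s4, p0), (s1, p5), (s3, p4).
M1 accepts in {s2, s5} and M2 accepts in {p1, p3}. In every reachable pair the two components are either both accepting — (s5, p1), (s2, p3) — or both non-accepting, so no string is accepted by exactly one of the machines: L(M1) \ L(M2) and L(M2) \ L(M1) are both empty.
Hence every string is accepted by M1 iff it is accepted by M2, and the two languages coincide.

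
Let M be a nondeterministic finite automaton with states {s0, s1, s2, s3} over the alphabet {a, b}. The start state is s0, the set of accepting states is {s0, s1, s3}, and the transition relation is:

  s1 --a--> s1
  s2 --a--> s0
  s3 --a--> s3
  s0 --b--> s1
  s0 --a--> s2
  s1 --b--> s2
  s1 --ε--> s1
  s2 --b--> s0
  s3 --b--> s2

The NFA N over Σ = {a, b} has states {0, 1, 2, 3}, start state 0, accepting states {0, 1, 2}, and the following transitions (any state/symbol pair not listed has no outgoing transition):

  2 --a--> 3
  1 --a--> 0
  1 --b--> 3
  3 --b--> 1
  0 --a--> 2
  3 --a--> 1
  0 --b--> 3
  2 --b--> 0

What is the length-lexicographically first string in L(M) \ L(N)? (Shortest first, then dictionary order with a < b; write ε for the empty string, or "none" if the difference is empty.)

b

The string b is accepted by M but not by N.
No shorter string lies in the difference, and b is the lexicographically first length-1 string in L(M) \ L(N).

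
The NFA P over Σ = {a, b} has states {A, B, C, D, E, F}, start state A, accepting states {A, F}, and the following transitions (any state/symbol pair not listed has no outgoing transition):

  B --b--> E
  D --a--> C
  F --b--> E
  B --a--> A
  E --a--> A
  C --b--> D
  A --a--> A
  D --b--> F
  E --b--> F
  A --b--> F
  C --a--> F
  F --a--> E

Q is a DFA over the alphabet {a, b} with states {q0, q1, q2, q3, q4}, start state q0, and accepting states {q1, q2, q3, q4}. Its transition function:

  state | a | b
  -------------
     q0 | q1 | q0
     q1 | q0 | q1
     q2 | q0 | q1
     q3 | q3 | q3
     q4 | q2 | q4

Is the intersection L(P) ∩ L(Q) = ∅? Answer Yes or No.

The string a is accepted by both P and Q.
Hence L(P) ∩ L(Q) ≠ ∅.

No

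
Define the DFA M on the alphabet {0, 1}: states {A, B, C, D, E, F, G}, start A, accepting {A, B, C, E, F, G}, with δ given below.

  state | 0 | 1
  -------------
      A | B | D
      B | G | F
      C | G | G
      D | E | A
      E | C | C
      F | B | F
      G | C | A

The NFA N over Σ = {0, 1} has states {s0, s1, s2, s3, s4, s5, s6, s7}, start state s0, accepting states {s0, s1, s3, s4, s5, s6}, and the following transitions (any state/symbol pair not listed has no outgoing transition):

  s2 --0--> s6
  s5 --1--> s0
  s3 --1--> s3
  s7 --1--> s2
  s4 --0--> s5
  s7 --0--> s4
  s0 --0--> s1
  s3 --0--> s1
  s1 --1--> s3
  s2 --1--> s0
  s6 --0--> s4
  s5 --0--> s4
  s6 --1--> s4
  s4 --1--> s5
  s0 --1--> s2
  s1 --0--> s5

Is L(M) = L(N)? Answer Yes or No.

Exploring the product automaton M × N from the start pair (A, s0), following both machines on each input symbol, reaches 7 state pairs: (A, s0), (B, s1), (D, s2), (G, s5), (F, s3), (E, s6), (C, s4).
M accepts in {A, B, C, E, F, G} and N accepts in {s0, s1, s3, s4, s5, s6}. In every reachable pair the two components are either both accepting — (A, s0), (B, s1), (G, s5), (F, s3), (E, s6), (C, s4) — or both non-accepting, so no string is accepted by exactly one of the machines: L(M) \ L(N) and L(N) \ L(M) are both empty.
Hence every string is accepted by M iff it is accepted by N, and the two languages coincide.

Yes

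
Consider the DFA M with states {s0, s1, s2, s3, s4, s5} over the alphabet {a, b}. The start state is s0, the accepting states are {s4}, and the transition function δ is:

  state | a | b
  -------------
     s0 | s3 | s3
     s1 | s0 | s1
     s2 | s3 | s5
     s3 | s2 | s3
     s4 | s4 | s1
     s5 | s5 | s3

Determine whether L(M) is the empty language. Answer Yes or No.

Yes

The states reachable from the start state are {s0, s2, s3, s5}.
None of the accepting states {s4} is reachable, so no string is accepted and L(M) = ∅.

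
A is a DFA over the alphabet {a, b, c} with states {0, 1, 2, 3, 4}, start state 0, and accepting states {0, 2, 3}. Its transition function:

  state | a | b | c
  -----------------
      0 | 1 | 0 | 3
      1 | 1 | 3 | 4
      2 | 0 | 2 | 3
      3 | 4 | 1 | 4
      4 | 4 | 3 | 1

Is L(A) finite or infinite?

infinite

State 0 is reachable from the start and can reach an accepting state, and it lies on the cycle 0 → 0.
Traversing that cycle any number of times yields accepted strings of unbounded length, so the language is infinite.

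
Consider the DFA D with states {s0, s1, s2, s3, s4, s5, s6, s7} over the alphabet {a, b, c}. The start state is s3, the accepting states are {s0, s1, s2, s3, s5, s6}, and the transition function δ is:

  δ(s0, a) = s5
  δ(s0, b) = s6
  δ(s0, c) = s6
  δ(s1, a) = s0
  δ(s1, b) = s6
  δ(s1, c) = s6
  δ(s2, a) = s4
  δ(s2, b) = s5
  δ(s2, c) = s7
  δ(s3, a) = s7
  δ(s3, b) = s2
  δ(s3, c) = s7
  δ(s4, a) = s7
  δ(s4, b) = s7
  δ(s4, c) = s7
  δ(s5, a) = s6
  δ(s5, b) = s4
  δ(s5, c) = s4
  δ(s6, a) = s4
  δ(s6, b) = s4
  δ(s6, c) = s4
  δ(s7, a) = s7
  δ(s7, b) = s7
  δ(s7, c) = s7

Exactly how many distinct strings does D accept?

The useful subgraph on states {s2, s3, s5, s6} is acyclic, so L(D) is finite; the longest accepting path visits 4 useful states, giving maximum string length 3.
Counting accepting paths from s3 by length: 1 of length 0, 1 of length 1, 1 of length 2, 1 of length 3. Total 4.

4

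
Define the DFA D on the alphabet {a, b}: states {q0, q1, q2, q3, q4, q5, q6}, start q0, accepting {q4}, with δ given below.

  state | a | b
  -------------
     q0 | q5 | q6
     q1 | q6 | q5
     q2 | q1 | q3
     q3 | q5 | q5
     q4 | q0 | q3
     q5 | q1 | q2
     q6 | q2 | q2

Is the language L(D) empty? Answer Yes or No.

The states reachable from the start state are {q0, q1, q2, q3, q5, q6}.
None of the accepting states {q4} is reachable, so no string is accepted and L(D) = ∅.

Yes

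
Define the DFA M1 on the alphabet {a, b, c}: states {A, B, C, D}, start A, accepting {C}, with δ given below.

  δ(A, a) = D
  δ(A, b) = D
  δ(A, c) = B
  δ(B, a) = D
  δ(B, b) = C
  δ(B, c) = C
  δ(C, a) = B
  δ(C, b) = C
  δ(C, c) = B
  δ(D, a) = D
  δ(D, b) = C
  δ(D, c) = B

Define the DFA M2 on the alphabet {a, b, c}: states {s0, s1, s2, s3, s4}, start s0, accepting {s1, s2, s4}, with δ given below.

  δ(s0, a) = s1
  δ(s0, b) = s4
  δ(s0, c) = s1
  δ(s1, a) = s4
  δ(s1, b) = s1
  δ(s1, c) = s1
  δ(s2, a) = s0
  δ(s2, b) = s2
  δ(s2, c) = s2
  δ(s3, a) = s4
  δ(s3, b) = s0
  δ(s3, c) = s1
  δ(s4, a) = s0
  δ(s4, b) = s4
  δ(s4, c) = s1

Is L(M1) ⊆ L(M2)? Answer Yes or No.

Yes

Exploring the product automaton M1 × M2 from the start pair (A, s0), following both machines on each input symbol, reaches 9 state pairs: (A, s0), (D, s1), (D, s4), (B, s1), (C, s1), (D, s0), (C, s4), (B, s4), (B, s0).
M1 accepts in {C} and M2 accepts in {s1, s2, s4}. The reachable pairs whose M1-component is accepting are (C, s1), (C, s4); in each of them the M2-component is accepting too, so the product for L(M1) \ L(M2) (M1-component accepting, M2-component rejecting) has no reachable accepting pair and the difference is empty.
Hence every string in L(M1) is also in L(M2).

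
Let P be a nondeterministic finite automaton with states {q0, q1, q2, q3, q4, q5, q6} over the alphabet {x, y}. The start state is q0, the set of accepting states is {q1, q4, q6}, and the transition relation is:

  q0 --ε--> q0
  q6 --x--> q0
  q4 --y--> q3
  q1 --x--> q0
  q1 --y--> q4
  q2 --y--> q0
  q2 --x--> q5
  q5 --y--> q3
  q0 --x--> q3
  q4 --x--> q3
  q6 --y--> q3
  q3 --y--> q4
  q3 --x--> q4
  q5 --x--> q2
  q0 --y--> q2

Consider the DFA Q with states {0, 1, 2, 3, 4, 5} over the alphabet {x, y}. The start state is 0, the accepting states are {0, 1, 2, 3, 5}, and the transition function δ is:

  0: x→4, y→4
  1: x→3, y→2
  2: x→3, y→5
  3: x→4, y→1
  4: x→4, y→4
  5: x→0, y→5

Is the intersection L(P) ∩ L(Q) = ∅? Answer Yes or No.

Exploring the product automaton P × Q from the start pair (q0, 0), following both machines on each input symbol, reaches 6 state pairs: (q0, 0), (q3, 4), (q2, 4), (q4, 4), (q5, 4), (q0, 4).
P accepts in {q1, q4, q6} and Q accepts in {0, 1, 2, 3, 5}; no reachable pair has both components accepting, so no string drives both machines to acceptance simultaneously and L(P) ∩ L(Q) = ∅.
So no string is accepted by both, and the intersection is empty.

Yes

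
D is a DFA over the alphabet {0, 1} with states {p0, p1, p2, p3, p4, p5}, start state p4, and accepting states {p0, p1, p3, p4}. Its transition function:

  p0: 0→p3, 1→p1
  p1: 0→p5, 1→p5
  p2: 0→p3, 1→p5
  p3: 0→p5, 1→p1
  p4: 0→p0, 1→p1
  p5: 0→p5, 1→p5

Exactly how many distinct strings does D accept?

6

The useful subgraph on states {p0, p1, p3, p4} is acyclic, so L(D) is finite; the longest accepting path visits 4 useful states, giving maximum string length 3.
Counting accepting paths from p4 by length: 1 of length 0, 2 of length 1, 2 of length 2, 1 of length 3. Total 6.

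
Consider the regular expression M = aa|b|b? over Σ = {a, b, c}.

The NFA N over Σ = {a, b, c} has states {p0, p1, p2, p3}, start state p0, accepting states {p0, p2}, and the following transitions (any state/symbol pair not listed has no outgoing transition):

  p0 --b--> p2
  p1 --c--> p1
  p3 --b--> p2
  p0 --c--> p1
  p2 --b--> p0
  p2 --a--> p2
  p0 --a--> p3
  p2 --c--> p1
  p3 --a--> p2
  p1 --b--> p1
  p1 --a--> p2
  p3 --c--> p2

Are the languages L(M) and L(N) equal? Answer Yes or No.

The string ab is accepted by N but rejected by M.
So L(M) ≠ L(N).

No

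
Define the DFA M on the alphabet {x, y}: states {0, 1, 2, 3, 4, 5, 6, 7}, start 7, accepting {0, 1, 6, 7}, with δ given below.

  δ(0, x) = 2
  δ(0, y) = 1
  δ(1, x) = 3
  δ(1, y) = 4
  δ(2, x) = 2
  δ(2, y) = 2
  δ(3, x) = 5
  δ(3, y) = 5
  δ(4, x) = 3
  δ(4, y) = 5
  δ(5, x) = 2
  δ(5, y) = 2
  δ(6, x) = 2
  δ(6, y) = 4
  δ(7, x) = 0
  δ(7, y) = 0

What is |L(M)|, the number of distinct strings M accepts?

5

The useful subgraph on states {0, 1, 7} is acyclic, so L(M) is finite; the longest accepting path visits 3 useful states, giving maximum string length 2.
Counting accepting paths from 7 by length: 1 of length 0, 2 of length 1, 2 of length 2. Total 5.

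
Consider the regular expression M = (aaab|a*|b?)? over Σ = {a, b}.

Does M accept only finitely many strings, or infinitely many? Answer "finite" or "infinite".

infinite

The expression contains a Kleene star applied to a subexpression that matches at least one nonempty string, so it matches strings of unbounded length.
Hence L(M) is infinite.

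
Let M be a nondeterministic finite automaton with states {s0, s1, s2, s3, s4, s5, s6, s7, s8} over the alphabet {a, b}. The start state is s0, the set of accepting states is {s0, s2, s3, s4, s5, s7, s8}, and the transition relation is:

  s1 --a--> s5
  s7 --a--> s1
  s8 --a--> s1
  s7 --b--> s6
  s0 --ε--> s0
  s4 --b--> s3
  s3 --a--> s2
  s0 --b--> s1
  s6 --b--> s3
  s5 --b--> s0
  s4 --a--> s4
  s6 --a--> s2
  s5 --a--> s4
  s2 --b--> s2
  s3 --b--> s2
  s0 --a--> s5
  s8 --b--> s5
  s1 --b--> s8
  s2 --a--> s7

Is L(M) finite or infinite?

infinite

State s1 is reachable from the start and can reach an accepting state, and it lies on the cycle s1 → s8 → s1.
Traversing that cycle any number of times yields accepted strings of unbounded length, so the language is infinite.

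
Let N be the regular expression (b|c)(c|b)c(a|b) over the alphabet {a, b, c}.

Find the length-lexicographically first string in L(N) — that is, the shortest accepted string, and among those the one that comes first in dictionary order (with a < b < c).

By inspection of the expression, no string of length less than 4 matches, and bbca is the lexicographically first match of length 4.

bbca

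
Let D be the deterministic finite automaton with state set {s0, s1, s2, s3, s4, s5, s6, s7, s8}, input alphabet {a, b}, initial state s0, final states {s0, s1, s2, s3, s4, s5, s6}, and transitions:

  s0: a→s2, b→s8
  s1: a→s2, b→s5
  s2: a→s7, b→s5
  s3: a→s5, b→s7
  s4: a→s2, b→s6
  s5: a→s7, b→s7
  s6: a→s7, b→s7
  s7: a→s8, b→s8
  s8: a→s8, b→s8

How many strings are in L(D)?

The useful subgraph on states {s0, s2, s5} is acyclic, so L(D) is finite; the longest accepting path visits 3 useful states, giving maximum string length 2.
Counting accepting paths from s0 by length: 1 of length 0, 1 of length 1, 1 of length 2. Total 3.

3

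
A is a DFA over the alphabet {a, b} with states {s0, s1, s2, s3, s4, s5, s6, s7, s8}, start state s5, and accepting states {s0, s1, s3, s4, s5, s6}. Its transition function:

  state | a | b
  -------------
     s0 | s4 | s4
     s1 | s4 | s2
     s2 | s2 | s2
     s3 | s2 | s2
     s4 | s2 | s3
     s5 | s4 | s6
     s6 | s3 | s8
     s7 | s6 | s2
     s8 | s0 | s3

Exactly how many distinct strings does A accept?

11

The useful subgraph on states {s0, s3, s4, s5, s6, s8} is acyclic, so L(A) is finite; the longest accepting path visits 6 useful states, giving maximum string length 5.
Counting accepting paths from s5 by length: 1 of length 0, 2 of length 1, 2 of length 2, 2 of length 3, 2 of length 4, 2 of length 5. Total 11.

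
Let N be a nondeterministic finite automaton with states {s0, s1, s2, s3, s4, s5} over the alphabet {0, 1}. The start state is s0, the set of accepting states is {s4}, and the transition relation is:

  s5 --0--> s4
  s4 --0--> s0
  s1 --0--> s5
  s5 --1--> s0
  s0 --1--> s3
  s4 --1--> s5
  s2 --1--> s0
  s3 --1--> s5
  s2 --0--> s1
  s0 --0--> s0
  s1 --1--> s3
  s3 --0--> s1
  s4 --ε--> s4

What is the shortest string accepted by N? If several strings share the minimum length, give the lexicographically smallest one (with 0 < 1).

110

A breadth-first search from s0 reaches an accepting state first via the path s0 → s3 → s5 → s4 on input 110.
No string of length < 3 is accepted (BFS exhausts all shorter strings without reaching an accepting state), and 110 is the lexicographically least accepting string of length 3.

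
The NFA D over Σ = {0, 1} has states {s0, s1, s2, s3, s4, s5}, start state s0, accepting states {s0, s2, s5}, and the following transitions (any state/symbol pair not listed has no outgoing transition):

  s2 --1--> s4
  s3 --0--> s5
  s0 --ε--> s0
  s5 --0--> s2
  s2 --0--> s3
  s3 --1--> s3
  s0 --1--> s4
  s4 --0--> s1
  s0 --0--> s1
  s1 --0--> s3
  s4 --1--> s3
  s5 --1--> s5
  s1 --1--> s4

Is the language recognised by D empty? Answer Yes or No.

No

The empty string ε is accepted: the run s0 ends in the accepting state s0.
Since at least one string is accepted, L(D) is not empty.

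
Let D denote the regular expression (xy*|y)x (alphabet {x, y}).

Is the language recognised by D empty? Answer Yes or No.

No

The string xx matches the expression, so it belongs to L(D).
Since L(D) contains at least one string, it is not empty.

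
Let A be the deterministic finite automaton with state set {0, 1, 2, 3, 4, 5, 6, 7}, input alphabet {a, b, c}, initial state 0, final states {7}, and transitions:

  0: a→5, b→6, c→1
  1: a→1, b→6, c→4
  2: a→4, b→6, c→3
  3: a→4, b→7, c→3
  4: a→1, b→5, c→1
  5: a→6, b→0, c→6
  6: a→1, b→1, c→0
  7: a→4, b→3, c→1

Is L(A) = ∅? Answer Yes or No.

Yes

The states reachable from the start state are {0, 1, 4, 5, 6}.
None of the accepting states {7} is reachable, so no string is accepted and L(A) = ∅.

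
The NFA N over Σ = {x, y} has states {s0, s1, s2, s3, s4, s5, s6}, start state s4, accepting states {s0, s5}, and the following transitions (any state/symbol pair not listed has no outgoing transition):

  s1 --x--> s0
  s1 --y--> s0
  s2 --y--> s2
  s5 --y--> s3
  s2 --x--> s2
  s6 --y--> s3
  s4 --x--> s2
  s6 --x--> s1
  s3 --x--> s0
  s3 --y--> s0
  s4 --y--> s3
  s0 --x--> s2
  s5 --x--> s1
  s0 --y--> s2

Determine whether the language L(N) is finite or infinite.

The useful states (reachable from s4 and able to reach an accepting state) are {s0, s3, s4}.
Restricted to these states the transition graph has no cycle, so every accepting path has bounded length and L is finite.

finite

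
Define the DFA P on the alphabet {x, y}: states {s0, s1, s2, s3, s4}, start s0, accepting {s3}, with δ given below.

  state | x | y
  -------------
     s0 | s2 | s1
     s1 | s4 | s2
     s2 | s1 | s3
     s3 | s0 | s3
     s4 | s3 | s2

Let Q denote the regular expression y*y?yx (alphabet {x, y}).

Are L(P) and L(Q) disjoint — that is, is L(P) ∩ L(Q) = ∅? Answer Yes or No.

Yes

Converting the expression Q to a DFA (subset construction, then merging equivalent states) gives the minimal DFA with states {q0, q1, q2, q3}, start state q0, accepting states {q3} and transitions q0: x→q1, y→q2; q1: x→q1, y→q1; q2: x→q3, y→q2; q3: x→q1, y→q1.
Exploring the product automaton P × Q from the start pair (s0, q0), following both machines on each input symbol, reaches 12 state pairs: (s0, q0), (s2, q1), (s1, q2), (s1, q1), (s3, q1), (s4, q3), (s2, q2), (s4, q1), (s0, q1), (s1, q3), (s3, q2), (s0, q3).
P accepts in {s3} and Q accepts in {q3}; no reachable pair has both components accepting, so no string drives both machines to acceptance simultaneously and L(P) ∩ L(Q) = ∅.
So no string is accepted by both, and the intersection is empty.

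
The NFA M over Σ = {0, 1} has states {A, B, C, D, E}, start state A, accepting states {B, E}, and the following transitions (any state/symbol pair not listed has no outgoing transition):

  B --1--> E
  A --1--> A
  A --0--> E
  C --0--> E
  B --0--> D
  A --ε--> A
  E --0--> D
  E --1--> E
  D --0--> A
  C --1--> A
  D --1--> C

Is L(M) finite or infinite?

infinite

State A is reachable from the start and can reach an accepting state, and it lies on the cycle A → A.
Traversing that cycle any number of times yields accepted strings of unbounded length, so the language is infinite.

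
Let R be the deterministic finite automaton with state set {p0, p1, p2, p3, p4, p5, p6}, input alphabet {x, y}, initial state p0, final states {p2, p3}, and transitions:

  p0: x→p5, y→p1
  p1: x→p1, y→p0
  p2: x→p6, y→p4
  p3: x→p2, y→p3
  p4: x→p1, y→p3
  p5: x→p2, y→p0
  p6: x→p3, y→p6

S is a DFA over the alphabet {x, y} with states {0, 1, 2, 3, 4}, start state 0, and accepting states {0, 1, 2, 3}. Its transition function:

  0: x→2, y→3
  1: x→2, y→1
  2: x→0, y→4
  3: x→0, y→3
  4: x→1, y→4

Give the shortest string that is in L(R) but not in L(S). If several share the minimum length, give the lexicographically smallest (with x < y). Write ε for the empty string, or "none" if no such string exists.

xyxxyy

The string xyxxyy is accepted by R but not by S.
No shorter string lies in the difference, and xyxxyy is the lexicographically first length-6 string in L(R) \ L(S).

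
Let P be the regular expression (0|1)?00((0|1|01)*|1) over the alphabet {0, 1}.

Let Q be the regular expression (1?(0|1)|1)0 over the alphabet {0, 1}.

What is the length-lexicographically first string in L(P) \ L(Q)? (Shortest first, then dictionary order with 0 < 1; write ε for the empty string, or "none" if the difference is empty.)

The string 000 is accepted by P but not by Q.
No shorter string lies in the difference, and 000 is the lexicographically first length-3 string in L(P) \ L(Q).

000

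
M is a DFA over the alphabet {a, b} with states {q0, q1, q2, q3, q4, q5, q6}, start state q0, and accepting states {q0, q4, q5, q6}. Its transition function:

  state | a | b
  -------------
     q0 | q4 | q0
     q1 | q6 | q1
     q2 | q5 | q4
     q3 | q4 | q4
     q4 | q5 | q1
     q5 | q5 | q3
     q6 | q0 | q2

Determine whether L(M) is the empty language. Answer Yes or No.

The empty string ε is accepted: the run q0 ends in the accepting state q0.
Since at least one string is accepted, L(M) is not empty.

No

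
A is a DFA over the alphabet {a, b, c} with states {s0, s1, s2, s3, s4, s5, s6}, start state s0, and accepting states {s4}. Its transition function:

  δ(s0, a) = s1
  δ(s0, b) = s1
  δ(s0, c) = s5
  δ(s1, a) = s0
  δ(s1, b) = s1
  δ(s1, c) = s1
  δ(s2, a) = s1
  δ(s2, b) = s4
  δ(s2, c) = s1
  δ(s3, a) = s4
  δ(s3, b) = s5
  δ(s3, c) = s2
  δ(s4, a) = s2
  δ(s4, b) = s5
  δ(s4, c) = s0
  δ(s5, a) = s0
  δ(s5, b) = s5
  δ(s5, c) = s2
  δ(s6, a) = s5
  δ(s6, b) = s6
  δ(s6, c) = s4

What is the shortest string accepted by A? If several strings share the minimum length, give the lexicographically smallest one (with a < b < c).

A breadth-first search from s0 reaches an accepting state first via the path s0 → s5 → s2 → s4 on input ccb.
No string of length < 3 is accepted (BFS exhausts all shorter strings without reaching an accepting state), and ccb is the lexicographically least accepting string of length 3.

ccb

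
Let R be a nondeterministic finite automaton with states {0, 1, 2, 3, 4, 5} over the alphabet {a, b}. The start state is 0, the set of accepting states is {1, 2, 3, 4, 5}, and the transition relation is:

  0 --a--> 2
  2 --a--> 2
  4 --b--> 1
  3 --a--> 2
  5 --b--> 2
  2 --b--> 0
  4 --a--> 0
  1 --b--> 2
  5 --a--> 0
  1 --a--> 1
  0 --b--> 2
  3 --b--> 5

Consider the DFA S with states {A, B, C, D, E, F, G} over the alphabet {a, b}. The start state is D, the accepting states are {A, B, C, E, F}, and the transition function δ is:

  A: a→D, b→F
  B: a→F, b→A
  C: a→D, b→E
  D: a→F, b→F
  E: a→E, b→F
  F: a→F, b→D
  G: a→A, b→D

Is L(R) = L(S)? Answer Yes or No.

Yes

Exploring the product automaton R × S from the start pair (0, D), following both machines on each input symbol, reaches 2 state pairs: (0, D), (2, F).
R accepts in {1, 2, 3, 4, 5} and S accepts in {A, B, C, E, F}. In every reachable pair the two components are either both accepting — (2, F) — or both non-accepting, so no string is accepted by exactly one of the machines: L(R) \ L(S) and L(S) \ L(R) are both empty.
Hence every string is accepted by R iff it is accepted by S, and the two languages coincide.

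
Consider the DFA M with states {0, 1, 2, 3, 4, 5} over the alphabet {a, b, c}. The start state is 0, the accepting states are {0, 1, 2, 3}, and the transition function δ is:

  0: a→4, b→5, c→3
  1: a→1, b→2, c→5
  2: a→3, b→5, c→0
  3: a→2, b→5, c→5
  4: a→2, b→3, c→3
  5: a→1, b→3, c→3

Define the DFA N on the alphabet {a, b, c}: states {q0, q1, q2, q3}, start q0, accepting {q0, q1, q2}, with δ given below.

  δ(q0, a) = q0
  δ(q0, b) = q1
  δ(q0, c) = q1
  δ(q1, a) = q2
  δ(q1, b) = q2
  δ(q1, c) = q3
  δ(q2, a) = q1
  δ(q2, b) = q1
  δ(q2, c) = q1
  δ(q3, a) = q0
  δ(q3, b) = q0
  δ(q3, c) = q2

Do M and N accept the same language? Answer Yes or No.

No

The string bc is accepted by M but rejected by N.
So L(M) ≠ L(N).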